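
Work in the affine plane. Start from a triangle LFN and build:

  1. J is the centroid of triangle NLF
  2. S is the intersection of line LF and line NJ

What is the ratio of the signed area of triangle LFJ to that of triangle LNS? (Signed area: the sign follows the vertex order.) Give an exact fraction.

[LFJ]:[LNS] = -2/3

Set L = (0, 0), F = (1, 0), N = (0, 1); any affine frame gives the same invariant.
1. J is the centroid of triangle NLF ⇒ J = (1/3, 1/3)
2. S is the intersection of line LF and line NJ ⇒ S = (1/2, 0)
2·[LFJ] = 1/3, 2·[LNS] = -1/2
[LFJ]:[LNS] = 1/3:-1/2 = -2/3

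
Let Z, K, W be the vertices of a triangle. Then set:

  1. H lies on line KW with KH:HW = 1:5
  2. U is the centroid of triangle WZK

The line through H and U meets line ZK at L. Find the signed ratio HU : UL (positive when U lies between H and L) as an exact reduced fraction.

HU:UL = -1/2

Assign Z = (0, 0), K = (1, 0), W = (0, 1) — the answer is frame-independent, so this choice is without loss of generality.
1. H lies on line KW with KH:HW = 1:5 ⇒ H = (5/6, 1/6)
2. U is the centroid of triangle WZK ⇒ U = (1/3, 1/3)
line HU meets ZK at L = (4/3, 0)
U = H + t·(L−H) with t = -1, so HU:UL = -1:2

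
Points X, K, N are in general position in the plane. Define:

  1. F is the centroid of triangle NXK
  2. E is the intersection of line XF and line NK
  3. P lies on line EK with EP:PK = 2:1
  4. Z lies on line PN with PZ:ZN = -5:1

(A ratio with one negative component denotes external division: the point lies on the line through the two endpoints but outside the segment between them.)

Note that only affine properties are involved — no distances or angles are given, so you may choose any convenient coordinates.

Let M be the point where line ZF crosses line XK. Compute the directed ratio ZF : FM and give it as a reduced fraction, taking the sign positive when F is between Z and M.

Set X = (0, 0), K = (1, 0), N = (0, 1); any affine frame gives the same invariant.
1. F is the centroid of triangle NXK ⇒ F = (1/3, 1/3)
2. E is the intersection of line XF and line NK ⇒ E = (1/2, 1/2)
3. P lies on line EK with EP:PK = 2:1 ⇒ P = (5/6, 1/6)
4. Z lies on line PN with PZ:ZN = -5:1 ⇒ Z = (-5/24, 29/24)
line ZF meets XK at M = (34/63, 0)
F = Z + t·(M−Z) with t = 21/29, so ZF:FM = 21/29:8/29

ZF:FM = 21/8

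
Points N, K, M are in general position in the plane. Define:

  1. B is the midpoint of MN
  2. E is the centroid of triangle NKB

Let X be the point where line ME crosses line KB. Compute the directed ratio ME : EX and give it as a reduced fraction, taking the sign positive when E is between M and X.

Set N = (0, 0), K = (1, 0), M = (0, 1); any affine frame gives the same invariant.
1. B is the midpoint of MN ⇒ B = (0, 1/2)
2. E is the centroid of triangle NKB ⇒ E = (1/3, 1/6)
line ME meets KB at X = (1/4, 3/8)
E = M + t·(X−M) with t = 4/3, so ME:EX = 4/3:-1/3

ME:EX = -4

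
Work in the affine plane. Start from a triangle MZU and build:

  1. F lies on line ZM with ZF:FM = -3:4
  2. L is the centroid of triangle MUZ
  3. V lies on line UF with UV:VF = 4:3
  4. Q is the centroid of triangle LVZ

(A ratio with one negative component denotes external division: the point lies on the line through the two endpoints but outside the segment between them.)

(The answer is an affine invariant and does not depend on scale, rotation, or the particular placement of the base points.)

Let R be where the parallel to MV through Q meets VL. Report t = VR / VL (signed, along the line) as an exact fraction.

Choose coordinates M = (0, 0), Z = (1, 0), U = (0, 1).
1. F lies on line ZM with ZF:FM = -3:4 ⇒ F = (4, 0)
2. L is the centroid of triangle MUZ ⇒ L = (1/3, 1/3)
3. V lies on line UF with UV:VF = 4:3 ⇒ V = (16/7, 3/7)
4. Q is the centroid of triangle LVZ ⇒ Q = (76/63, 16/63)
through Q parallel to MV: direction (16/7, 3/7); meets VL at R = (244/117, 49/117)
R = V + t·(L−V) with t = 4/39

t = 4/39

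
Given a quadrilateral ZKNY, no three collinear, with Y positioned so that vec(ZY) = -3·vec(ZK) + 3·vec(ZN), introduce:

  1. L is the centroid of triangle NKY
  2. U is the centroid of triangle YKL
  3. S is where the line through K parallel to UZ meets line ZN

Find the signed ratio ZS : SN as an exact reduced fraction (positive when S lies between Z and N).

ZS:SN = -13/5

Assign Z = (0, 0), K = (1, 0), N = (0, 1), Y = (-3, 3) — the answer is frame-independent, so this choice is without loss of generality.
1. L is the centroid of triangle NKY ⇒ L = (-2/3, 4/3)
2. U is the centroid of triangle YKL ⇒ U = (-8/9, 13/9)
3. S is where the line through K parallel to UZ meets line ZN ⇒ S = (0, 13/8)
S = Z + t·(N−Z) with t = 13/8, so ZS:SN = t:(1−t) = 13/8:-5/8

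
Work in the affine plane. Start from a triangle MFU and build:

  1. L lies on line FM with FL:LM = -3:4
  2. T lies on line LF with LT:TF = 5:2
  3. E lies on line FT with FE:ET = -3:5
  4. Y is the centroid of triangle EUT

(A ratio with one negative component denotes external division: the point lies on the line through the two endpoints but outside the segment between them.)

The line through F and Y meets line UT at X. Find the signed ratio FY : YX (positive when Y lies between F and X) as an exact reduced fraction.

FY:YX = 1/5

Choose coordinates M = (0, 0), F = (1, 0), U = (0, 1).
1. L lies on line FM with FL:LM = -3:4 ⇒ L = (4, 0)
2. T lies on line LF with LT:TF = 5:2 ⇒ T = (13/7, 0)
3. E lies on line FT with FE:ET = -3:5 ⇒ E = (-2/7, 0)
4. Y is the centroid of triangle EUT ⇒ Y = (11/21, 1/3)
line FY meets UT at X = (-13/7, 2)
Y = F + t·(X−F) with t = 1/6, so FY:YX = 1/6:5/6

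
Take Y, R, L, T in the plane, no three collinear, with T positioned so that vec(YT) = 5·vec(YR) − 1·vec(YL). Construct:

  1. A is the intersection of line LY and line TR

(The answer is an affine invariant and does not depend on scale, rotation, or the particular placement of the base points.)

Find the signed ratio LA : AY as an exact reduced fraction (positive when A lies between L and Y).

LA:AY = 3

Choose coordinates Y = (0, 0), R = (1, 0), L = (0, 1), T = (5, -1).
1. A is the intersection of line LY and line TR ⇒ A = (0, 1/4)
A = L + t·(Y−L) with t = 3/4, so LA:AY = t:(1−t) = 3/4:1/4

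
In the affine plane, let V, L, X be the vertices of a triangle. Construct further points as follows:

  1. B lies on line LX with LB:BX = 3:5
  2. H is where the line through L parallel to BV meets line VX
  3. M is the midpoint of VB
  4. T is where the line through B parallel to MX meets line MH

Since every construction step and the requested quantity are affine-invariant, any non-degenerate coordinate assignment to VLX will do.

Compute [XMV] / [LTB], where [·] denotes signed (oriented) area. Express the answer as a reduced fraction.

Set V = (0, 0), L = (1, 0), X = (0, 1); any affine frame gives the same invariant.
1. B lies on line LX with LB:BX = 3:5 ⇒ B = (5/8, 3/8)
2. H is where the line through L parallel to BV meets line VX ⇒ H = (0, -3/5)
3. M is the midpoint of VB ⇒ M = (5/16, 3/16)
4. T is where the line through B parallel to MX meets line MH ⇒ T = (65/128, 87/128)
2·[XMV] = -5/16, 2·[LTB] = 9/128
[XMV]:[LTB] = -5/16:9/128 = -40/9

[XMV]:[LTB] = -40/9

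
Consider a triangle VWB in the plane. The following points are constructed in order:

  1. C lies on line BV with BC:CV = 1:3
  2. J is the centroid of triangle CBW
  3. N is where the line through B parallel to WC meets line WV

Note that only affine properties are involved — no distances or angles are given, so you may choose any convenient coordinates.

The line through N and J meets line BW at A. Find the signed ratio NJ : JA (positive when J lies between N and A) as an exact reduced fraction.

NJ:JA = -5

Work in coordinates with V = (0, 0), W = (1, 0), B = (0, 1).
1. C lies on line BV with BC:CV = 1:3 ⇒ C = (0, 3/4)
2. J is the centroid of triangle CBW ⇒ J = (1/3, 7/12)
3. N is where the line through B parallel to WC meets line WV ⇒ N = (4/3, 0)
line NJ meets BW at A = (8/15, 7/15)
J = N + t·(A−N) with t = 5/4, so NJ:JA = 5/4:-1/4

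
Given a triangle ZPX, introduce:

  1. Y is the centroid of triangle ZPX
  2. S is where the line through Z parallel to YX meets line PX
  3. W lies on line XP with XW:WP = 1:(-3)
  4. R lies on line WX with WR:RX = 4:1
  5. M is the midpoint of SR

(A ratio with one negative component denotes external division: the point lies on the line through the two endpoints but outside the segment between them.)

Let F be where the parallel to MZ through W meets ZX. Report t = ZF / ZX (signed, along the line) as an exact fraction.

Set Z = (0, 0), P = (1, 0), X = (0, 1); any affine frame gives the same invariant.
1. Y is the centroid of triangle ZPX ⇒ Y = (1/3, 1/3)
2. S is where the line through Z parallel to YX meets line PX ⇒ S = (-1, 2)
3. W lies on line XP with XW:WP = 1:(-3) ⇒ W = (-1/2, 3/2)
4. R lies on line WX with WR:RX = 4:1 ⇒ R = (-1/10, 11/10)
5. M is the midpoint of SR ⇒ M = (-11/20, 31/20)
through W parallel to MZ: direction (11/20, -31/20); meets ZX at F = (0, 1/11)
F = Z + t·(X−Z) with t = 1/11

t = 1/11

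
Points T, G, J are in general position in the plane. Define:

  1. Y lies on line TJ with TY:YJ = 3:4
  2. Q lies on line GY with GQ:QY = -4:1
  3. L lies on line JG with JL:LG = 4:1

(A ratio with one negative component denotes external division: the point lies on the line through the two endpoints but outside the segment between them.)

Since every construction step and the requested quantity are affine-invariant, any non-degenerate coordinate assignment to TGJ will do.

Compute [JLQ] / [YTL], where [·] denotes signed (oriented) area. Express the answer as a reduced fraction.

Choose coordinates T = (0, 0), G = (1, 0), J = (0, 1).
1. Y lies on line TJ with TY:YJ = 3:4 ⇒ Y = (0, 3/7)
2. Q lies on line GY with GQ:QY = -4:1 ⇒ Q = (-1/3, 4/7)
3. L lies on line JG with JL:LG = 4:1 ⇒ L = (4/5, 1/5)
2·[JLQ] = -64/105, 2·[YTL] = 12/35
[JLQ]:[YTL] = -64/105:12/35 = -16/9

[JLQ]:[YTL] = -16/9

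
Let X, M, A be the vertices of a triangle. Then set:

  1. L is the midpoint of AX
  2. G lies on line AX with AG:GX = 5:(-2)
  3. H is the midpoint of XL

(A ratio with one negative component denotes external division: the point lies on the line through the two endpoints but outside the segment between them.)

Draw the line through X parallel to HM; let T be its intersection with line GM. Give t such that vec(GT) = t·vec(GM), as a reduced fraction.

Work in coordinates with X = (0, 0), M = (1, 0), A = (0, 1).
1. L is the midpoint of AX ⇒ L = (0, 1/2)
2. G lies on line AX with AG:GX = 5:(-2) ⇒ G = (0, -2/3)
3. H is the midpoint of XL ⇒ H = (0, 1/4)
through X parallel to HM: direction (1, -1/4); meets GM at T = (8/11, -2/11)
T = G + t·(M−G) with t = 8/11

t = 8/11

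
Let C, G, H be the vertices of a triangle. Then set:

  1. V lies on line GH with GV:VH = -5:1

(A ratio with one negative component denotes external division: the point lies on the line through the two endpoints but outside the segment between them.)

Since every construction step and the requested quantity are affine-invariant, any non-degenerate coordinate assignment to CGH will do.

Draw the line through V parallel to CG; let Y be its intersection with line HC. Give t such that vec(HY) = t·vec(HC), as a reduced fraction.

t = -1/4

Assign C = (0, 0), G = (1, 0), H = (0, 1) — the answer is frame-independent, so this choice is without loss of generality.
1. V lies on line GH with GV:VH = -5:1 ⇒ V = (-1/4, 5/4)
through V parallel to CG: direction (1, 0); meets HC at Y = (0, 5/4)
Y = H + t·(C−H) with t = -1/4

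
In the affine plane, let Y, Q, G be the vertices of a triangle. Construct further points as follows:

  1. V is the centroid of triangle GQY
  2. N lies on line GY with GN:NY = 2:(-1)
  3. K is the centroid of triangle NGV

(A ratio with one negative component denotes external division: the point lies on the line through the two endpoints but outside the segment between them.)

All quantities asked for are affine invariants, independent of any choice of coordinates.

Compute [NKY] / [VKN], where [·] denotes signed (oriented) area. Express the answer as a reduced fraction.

Work in coordinates with Y = (0, 0), Q = (1, 0), G = (0, 1).
1. V is the centroid of triangle GQY ⇒ V = (1/3, 1/3)
2. N lies on line GY with GN:NY = 2:(-1) ⇒ N = (0, -1)
3. K is the centroid of triangle NGV ⇒ K = (1/9, 1/9)
2·[NKY] = 1/9, 2·[VKN] = 2/9
[NKY]:[VKN] = 1/9:2/9 = 1/2

[NKY]:[VKN] = 1/2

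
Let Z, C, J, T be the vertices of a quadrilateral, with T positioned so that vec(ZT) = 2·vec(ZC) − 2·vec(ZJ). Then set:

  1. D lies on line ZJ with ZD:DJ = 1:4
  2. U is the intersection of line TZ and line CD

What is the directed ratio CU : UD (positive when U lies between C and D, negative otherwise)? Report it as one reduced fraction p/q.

Set Z = (0, 0), C = (1, 0), J = (0, 1), T = (2, -2); any affine frame gives the same invariant.
1. D lies on line ZJ with ZD:DJ = 1:4 ⇒ D = (0, 1/5)
2. U is the intersection of line TZ and line CD ⇒ U = (-1/4, 1/4)
U = C + t·(D−C) with t = 5/4, so CU:UD = t:(1−t) = 5/4:-1/4

CU:UD = -5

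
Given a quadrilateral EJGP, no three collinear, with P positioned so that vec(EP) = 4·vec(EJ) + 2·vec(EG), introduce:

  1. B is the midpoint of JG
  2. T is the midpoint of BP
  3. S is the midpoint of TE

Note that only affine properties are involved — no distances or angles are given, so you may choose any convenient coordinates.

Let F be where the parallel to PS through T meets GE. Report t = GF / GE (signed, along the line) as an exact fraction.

Assign E = (0, 0), J = (1, 0), G = (0, 1), P = (4, 2) — the answer is frame-independent, so this choice is without loss of generality.
1. B is the midpoint of JG ⇒ B = (1/2, 1/2)
2. T is the midpoint of BP ⇒ T = (9/4, 5/4)
3. S is the midpoint of TE ⇒ S = (9/8, 5/8)
through T parallel to PS: direction (-23/8, -11/8); meets GE at F = (0, 4/23)
F = G + t·(E−G) with t = 19/23

t = 19/23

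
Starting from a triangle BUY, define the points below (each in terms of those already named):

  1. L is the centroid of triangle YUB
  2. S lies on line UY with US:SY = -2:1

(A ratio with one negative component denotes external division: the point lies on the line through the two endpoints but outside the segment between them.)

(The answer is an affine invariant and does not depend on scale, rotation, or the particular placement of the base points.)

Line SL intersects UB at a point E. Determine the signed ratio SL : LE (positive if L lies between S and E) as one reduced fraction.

Set B = (0, 0), U = (1, 0), Y = (0, 1); any affine frame gives the same invariant.
1. L is the centroid of triangle YUB ⇒ L = (1/3, 1/3)
2. S lies on line UY with US:SY = -2:1 ⇒ S = (-1, 2)
line SL meets UB at E = (3/5, 0)
L = S + t·(E−S) with t = 5/6, so SL:LE = 5/6:1/6

SL:LE = 5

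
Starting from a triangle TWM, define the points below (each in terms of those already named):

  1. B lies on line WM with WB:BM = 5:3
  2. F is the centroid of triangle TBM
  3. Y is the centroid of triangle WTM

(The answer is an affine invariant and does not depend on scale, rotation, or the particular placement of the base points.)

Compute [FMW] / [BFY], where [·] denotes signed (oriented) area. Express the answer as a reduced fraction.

[FMW]:[BFY] = -24/5

Work in coordinates with T = (0, 0), W = (1, 0), M = (0, 1).
1. B lies on line WM with WB:BM = 5:3 ⇒ B = (3/8, 5/8)
2. F is the centroid of triangle TBM ⇒ F = (1/8, 13/24)
3. Y is the centroid of triangle WTM ⇒ Y = (1/3, 1/3)
2·[FMW] = -1/3, 2·[BFY] = 5/72
[FMW]:[BFY] = -1/3:5/72 = -24/5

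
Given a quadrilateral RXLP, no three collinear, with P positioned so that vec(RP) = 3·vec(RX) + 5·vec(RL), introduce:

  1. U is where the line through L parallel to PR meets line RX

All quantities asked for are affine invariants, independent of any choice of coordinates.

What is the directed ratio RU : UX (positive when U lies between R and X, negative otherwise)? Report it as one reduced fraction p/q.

RU:UX = -3/8

Assign R = (0, 0), X = (1, 0), L = (0, 1), P = (3, 5) — the answer is frame-independent, so this choice is without loss of generality.
1. U is where the line through L parallel to PR meets line RX ⇒ U = (-3/5, 0)
U = R + t·(X−R) with t = -3/5, so RU:UX = t:(1−t) = -3/5:8/5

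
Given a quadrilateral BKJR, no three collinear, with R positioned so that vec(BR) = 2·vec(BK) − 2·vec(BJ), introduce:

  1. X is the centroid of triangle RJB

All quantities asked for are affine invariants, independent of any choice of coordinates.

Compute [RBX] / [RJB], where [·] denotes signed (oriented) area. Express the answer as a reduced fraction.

Work in coordinates with B = (0, 0), K = (1, 0), J = (0, 1), R = (2, -2).
1. X is the centroid of triangle RJB ⇒ X = (2/3, -1/3)
2·[RBX] = -2/3, 2·[RJB] = 2
[RBX]:[RJB] = -2/3:2 = -1/3

[RBX]:[RJB] = -1/3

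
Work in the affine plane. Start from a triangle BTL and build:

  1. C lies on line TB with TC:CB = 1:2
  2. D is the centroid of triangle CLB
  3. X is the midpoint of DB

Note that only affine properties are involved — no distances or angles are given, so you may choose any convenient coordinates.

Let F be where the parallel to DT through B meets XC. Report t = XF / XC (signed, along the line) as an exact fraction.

t = -3

Set B = (0, 0), T = (1, 0), L = (0, 1); any affine frame gives the same invariant.
1. C lies on line TB with TC:CB = 1:2 ⇒ C = (2/3, 0)
2. D is the centroid of triangle CLB ⇒ D = (2/9, 1/3)
3. X is the midpoint of DB ⇒ X = (1/9, 1/6)
through B parallel to DT: direction (7/9, -1/3); meets XC at F = (-14/9, 2/3)
F = X + t·(C−X) with t = -3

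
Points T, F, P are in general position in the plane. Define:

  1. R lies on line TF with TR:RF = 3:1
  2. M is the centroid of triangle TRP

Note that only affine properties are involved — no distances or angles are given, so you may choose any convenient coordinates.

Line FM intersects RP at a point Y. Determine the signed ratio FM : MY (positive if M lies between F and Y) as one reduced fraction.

FM:MY = -2

Assign T = (0, 0), F = (1, 0), P = (0, 1) — the answer is frame-independent, so this choice is without loss of generality.
1. R lies on line TF with TR:RF = 3:1 ⇒ R = (3/4, 0)
2. M is the centroid of triangle TRP ⇒ M = (1/4, 1/3)
line FM meets RP at Y = (5/8, 1/6)
M = F + t·(Y−F) with t = 2, so FM:MY = 2:-1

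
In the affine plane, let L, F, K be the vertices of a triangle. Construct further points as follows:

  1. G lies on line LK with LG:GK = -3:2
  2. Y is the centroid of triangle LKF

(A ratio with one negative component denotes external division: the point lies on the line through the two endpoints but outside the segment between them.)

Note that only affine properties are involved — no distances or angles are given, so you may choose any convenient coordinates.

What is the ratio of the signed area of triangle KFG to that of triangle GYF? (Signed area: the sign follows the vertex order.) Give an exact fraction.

[KFG]:[GYF] = 6/5

Work in coordinates with L = (0, 0), F = (1, 0), K = (0, 1).
1. G lies on line LK with LG:GK = -3:2 ⇒ G = (0, 3)
2. Y is the centroid of triangle LKF ⇒ Y = (1/3, 1/3)
2·[KFG] = 2, 2·[GYF] = 5/3
[KFG]:[GYF] = 2:5/3 = 6/5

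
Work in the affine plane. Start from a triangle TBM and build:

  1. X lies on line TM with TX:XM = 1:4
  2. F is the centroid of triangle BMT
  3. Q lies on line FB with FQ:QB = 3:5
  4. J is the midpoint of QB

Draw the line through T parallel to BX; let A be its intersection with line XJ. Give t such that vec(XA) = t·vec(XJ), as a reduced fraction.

Assign T = (0, 0), B = (1, 0), M = (0, 1) — the answer is frame-independent, so this choice is without loss of generality.
1. X lies on line TM with TX:XM = 1:4 ⇒ X = (0, 1/5)
2. F is the centroid of triangle BMT ⇒ F = (1/3, 1/3)
3. Q lies on line FB with FQ:QB = 3:5 ⇒ Q = (7/12, 5/24)
4. J is the midpoint of QB ⇒ J = (19/24, 5/48)
through T parallel to BX: direction (-1, 1/5); meets XJ at A = (-38/15, 38/75)
A = X + t·(J−X) with t = -16/5

t = -16/5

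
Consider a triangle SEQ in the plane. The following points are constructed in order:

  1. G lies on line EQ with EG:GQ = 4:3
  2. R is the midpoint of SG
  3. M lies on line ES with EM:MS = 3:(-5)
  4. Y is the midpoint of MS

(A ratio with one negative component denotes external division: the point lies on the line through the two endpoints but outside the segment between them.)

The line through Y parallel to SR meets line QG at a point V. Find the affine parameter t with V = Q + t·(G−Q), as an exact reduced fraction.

t = 8/3

Assign S = (0, 0), E = (1, 0), Q = (0, 1) — the answer is frame-independent, so this choice is without loss of generality.
1. G lies on line EQ with EG:GQ = 4:3 ⇒ G = (3/7, 4/7)
2. R is the midpoint of SG ⇒ R = (3/14, 2/7)
3. M lies on line ES with EM:MS = 3:(-5) ⇒ M = (5/2, 0)
4. Y is the midpoint of MS ⇒ Y = (5/4, 0)
through Y parallel to SR: direction (3/14, 2/7); meets QG at V = (8/7, -1/7)
V = Q + t·(G−Q) with t = 8/3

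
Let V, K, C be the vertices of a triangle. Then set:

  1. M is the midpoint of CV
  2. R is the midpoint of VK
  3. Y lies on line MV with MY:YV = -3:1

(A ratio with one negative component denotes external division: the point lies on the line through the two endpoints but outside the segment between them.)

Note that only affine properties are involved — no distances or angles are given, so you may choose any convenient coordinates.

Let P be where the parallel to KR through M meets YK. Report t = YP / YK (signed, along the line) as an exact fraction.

Choose coordinates V = (0, 0), K = (1, 0), C = (0, 1).
1. M is the midpoint of CV ⇒ M = (0, 1/2)
2. R is the midpoint of VK ⇒ R = (1/2, 0)
3. Y lies on line MV with MY:YV = -3:1 ⇒ Y = (0, -1/4)
through M parallel to KR: direction (-1/2, 0); meets YK at P = (3, 1/2)
P = Y + t·(K−Y) with t = 3

t = 3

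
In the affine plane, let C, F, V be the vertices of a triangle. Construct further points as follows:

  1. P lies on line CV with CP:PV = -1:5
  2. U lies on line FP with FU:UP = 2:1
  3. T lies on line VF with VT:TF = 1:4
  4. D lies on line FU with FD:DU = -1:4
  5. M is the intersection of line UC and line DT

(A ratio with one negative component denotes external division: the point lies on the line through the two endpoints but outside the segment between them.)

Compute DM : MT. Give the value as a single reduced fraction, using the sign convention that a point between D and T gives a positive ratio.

DM:MT = -20/27

Set C = (0, 0), F = (1, 0), V = (0, 1); any affine frame gives the same invariant.
1. P lies on line CV with CP:PV = -1:5 ⇒ P = (0, -1/4)
2. U lies on line FP with FU:UP = 2:1 ⇒ U = (1/3, -1/6)
3. T lies on line VF with VT:TF = 1:4 ⇒ T = (1/5, 4/5)
4. D lies on line FU with FD:DU = -1:4 ⇒ D = (11/9, 1/18)
5. M is the intersection of line UC and line DT ⇒ M = (29/7, -29/14)
M = D + t·(T−D) with t = -20/7, so DM:MT = t:(1−t) = -20/7:27/7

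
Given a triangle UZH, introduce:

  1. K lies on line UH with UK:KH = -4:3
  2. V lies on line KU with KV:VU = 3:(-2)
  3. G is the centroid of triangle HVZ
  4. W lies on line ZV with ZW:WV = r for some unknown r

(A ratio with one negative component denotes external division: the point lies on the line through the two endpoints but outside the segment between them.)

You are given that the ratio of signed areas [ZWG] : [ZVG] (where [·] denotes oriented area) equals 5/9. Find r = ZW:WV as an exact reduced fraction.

r = 5/4

Assign U = (0, 0), Z = (1, 0), H = (0, 1) — the answer is frame-independent, so this choice is without loss of generality.
1. K lies on line UH with UK:KH = -4:3 ⇒ K = (0, 4)
2. V lies on line KU with KV:VU = 3:(-2) ⇒ V = (0, -8)
3. G is the centroid of triangle HVZ ⇒ G = (1/3, -7/3)
4. With ZW:WV = r, write λ = r/(r+1) so W = Z + λ·(V−Z); W is affine-linear in λ
Every point depending on W is an affine combination of W and λ-independent points, so each such coordinate is linear in λ; the λ² term in each signed area is a multiple of (V−Z)×(V−Z) = 0, so 2·[ZWG] and 2·[ZVG] are each linear in λ. Evaluating at λ=0 and λ=1:
  2·[ZWG] = -3·λ,   2·[ZVG] = -3
So [ZWG]:[ZVG] = (-3·λ) / (-3). Setting this equal to 5/9:
  -3·λ = 5/9·(-3)  ⇒  λ = 5/9
Then r = λ/(1−λ) = (5/9)/(4/9) = 5/4. Check: with r = 5/4, W = (4/9, -40/9) and [ZWG]:[ZVG] = 5/9 as required.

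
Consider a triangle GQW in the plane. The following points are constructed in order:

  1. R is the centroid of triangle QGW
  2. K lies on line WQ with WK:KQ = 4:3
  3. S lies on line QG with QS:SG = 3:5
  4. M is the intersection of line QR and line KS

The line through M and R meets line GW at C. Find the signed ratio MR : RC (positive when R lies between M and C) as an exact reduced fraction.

MR:RC = 4/5

Work in coordinates with G = (0, 0), Q = (1, 0), W = (0, 1).
1. R is the centroid of triangle QGW ⇒ R = (1/3, 1/3)
2. K lies on line WQ with WK:KQ = 4:3 ⇒ K = (4/7, 3/7)
3. S lies on line QG with QS:SG = 3:5 ⇒ S = (5/8, 0)
4. M is the intersection of line QR and line KS ⇒ M = (3/5, 1/5)
line MR meets GW at C = (0, 1/2)
R = M + t·(C−M) with t = 4/9, so MR:RC = 4/9:5/9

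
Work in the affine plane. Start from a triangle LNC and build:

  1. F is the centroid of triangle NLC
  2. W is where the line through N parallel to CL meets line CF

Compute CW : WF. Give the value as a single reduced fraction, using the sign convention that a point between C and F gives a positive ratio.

CW:WF = -3/2

Assign L = (0, 0), N = (1, 0), C = (0, 1) — the answer is frame-independent, so this choice is without loss of generality.
1. F is the centroid of triangle NLC ⇒ F = (1/3, 1/3)
2. W is where the line through N parallel to CL meets line CF ⇒ W = (1, -1)
W = C + t·(F−C) with t = 3, so CW:WF = t:(1−t) = 3:-2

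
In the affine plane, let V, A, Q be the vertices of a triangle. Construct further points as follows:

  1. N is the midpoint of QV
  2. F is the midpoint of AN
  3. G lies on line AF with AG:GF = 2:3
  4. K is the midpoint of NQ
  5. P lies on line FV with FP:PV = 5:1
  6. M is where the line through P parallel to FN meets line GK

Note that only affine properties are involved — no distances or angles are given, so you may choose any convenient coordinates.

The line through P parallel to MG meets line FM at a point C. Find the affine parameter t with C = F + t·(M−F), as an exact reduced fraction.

t = -35/6

Choose coordinates V = (0, 0), A = (1, 0), Q = (0, 1).
1. N is the midpoint of QV ⇒ N = (0, 1/2)
2. F is the midpoint of AN ⇒ F = (1/2, 1/4)
3. G lies on line AF with AG:GF = 2:3 ⇒ G = (4/5, 1/10)
4. K is the midpoint of NQ ⇒ K = (0, 3/4)
5. P lies on line FV with FP:PV = 5:1 ⇒ P = (1/12, 1/24)
6. M is where the line through P parallel to FN meets line GK ⇒ M = (32/15, -59/60)
through P parallel to MG: direction (-4/3, 13/12); meets FM at C = (-325/36, 67/9)
C = F + t·(M−F) with t = -35/6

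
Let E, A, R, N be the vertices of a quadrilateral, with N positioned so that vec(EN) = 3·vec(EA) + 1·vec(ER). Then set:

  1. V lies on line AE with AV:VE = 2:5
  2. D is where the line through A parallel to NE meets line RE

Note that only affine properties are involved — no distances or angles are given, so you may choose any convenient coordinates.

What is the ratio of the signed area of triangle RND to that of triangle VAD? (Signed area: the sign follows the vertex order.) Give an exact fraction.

[RND]:[VAD] = 42

Choose coordinates E = (0, 0), A = (1, 0), R = (0, 1), N = (3, 1).
1. V lies on line AE with AV:VE = 2:5 ⇒ V = (5/7, 0)
2. D is where the line through A parallel to NE meets line RE ⇒ D = (0, -1/3)
2·[RND] = -4, 2·[VAD] = -2/21
[RND]:[VAD] = -4:-2/21 = 42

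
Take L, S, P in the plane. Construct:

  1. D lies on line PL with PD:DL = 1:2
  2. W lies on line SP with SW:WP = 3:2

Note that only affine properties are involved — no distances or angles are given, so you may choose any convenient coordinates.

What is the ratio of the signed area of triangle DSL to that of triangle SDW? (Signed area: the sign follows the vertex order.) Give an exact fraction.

Assign L = (0, 0), S = (1, 0), P = (0, 1) — the answer is frame-independent, so this choice is without loss of generality.
1. D lies on line PL with PD:DL = 1:2 ⇒ D = (0, 2/3)
2. W lies on line SP with SW:WP = 3:2 ⇒ W = (2/5, 3/5)
2·[DSL] = -2/3, 2·[SDW] = -1/5
[DSL]:[SDW] = -2/3:-1/5 = 10/3

[DSL]:[SDW] = 10/3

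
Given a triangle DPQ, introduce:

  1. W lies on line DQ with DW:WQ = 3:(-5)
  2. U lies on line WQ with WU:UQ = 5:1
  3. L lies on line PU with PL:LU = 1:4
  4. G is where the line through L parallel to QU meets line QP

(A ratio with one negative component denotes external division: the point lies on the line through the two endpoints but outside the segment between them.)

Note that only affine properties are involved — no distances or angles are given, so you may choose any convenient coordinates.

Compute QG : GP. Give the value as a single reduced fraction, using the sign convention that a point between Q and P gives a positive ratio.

QG:GP = 4

Assign D = (0, 0), P = (1, 0), Q = (0, 1) — the answer is frame-independent, so this choice is without loss of generality.
1. W lies on line DQ with DW:WQ = 3:(-5) ⇒ W = (0, -3/2)
2. U lies on line WQ with WU:UQ = 5:1 ⇒ U = (0, 7/12)
3. L lies on line PU with PL:LU = 1:4 ⇒ L = (4/5, 7/60)
4. G is where the line through L parallel to QU meets line QP ⇒ G = (4/5, 1/5)
G = Q + t·(P−Q) with t = 4/5, so QG:GP = t:(1−t) = 4/5:1/5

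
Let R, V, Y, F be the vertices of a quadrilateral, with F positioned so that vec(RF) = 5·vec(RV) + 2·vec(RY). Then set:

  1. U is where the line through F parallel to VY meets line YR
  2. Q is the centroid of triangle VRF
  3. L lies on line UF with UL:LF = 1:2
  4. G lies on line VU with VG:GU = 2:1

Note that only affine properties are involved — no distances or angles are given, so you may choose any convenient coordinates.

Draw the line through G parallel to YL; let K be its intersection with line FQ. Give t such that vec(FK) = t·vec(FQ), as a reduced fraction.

Assign R = (0, 0), V = (1, 0), Y = (0, 1), F = (5, 2) — the answer is frame-independent, so this choice is without loss of generality.
1. U is where the line through F parallel to VY meets line YR ⇒ U = (0, 7)
2. Q is the centroid of triangle VRF ⇒ Q = (2, 2/3)
3. L lies on line UF with UL:LF = 1:2 ⇒ L = (5/3, 16/3)
4. G lies on line VU with VG:GU = 2:1 ⇒ G = (1/3, 14/3)
through G parallel to YL: direction (5/3, 13/3); meets FQ at K = (-181/97, -102/97)
K = F + t·(Q−F) with t = 222/97

t = 222/97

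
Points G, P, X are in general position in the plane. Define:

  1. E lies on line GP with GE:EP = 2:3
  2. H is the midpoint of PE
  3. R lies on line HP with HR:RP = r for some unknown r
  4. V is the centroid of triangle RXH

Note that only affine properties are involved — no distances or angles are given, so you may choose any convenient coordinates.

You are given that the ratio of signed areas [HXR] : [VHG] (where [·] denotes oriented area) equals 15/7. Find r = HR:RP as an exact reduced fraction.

r = -5/2

Set G = (0, 0), P = (1, 0), X = (0, 1); any affine frame gives the same invariant.
1. E lies on line GP with GE:EP = 2:3 ⇒ E = (2/5, 0)
2. H is the midpoint of PE ⇒ H = (7/10, 0)
3. With HR:RP = r, write λ = r/(r+1) so R = H + λ·(P−H); R is affine-linear in λ
4. V is the centroid of triangle RXH ⇒ V is an affine combination of earlier points and hence also affine-linear in λ
Every point depending on R is an affine combination of R and λ-independent points, so each such coordinate is linear in λ; the λ² term in each signed area is a multiple of (P−H)×(P−H) = 0, so 2·[HXR] and 2·[VHG] are each linear in λ. Evaluating at λ=0 and λ=1:
  2·[HXR] = -3/10·λ,   2·[VHG] = -7/30
So [HXR]:[VHG] = (-3/10·λ) / (-7/30). Setting this equal to 15/7:
  -3/10·λ = 15/7·(-7/30)  ⇒  λ = 5/3
Then r = λ/(1−λ) = (5/3)/(-2/3) = -5/2. Check: with r = -5/2, R = (6/5, 0) and [HXR]:[VHG] = 15/7 as required.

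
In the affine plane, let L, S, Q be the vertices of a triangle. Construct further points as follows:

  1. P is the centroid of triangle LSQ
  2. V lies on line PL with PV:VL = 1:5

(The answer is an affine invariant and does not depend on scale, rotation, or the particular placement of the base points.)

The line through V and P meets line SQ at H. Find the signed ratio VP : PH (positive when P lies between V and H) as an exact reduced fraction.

Work in coordinates with L = (0, 0), S = (1, 0), Q = (0, 1).
1. P is the centroid of triangle LSQ ⇒ P = (1/3, 1/3)
2. V lies on line PL with PV:VL = 1:5 ⇒ V = (5/18, 5/18)
line VP meets SQ at H = (1/2, 1/2)
P = V + t·(H−V) with t = 1/4, so VP:PH = 1/4:3/4

VP:PH = 1/3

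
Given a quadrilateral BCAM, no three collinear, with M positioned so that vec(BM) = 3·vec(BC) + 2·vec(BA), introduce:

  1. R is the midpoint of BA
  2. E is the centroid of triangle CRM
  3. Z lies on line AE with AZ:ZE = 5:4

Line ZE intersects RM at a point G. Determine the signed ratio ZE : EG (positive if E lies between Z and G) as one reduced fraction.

ZE:EG = -10/9

Set B = (0, 0), C = (1, 0), A = (0, 1), M = (3, 2); any affine frame gives the same invariant.
1. R is the midpoint of BA ⇒ R = (0, 1/2)
2. E is the centroid of triangle CRM ⇒ E = (4/3, 5/6)
3. Z lies on line AE with AZ:ZE = 5:4 ⇒ Z = (20/27, 49/54)
line ZE meets RM at G = (4/5, 9/10)
E = Z + t·(G−Z) with t = 10, so ZE:EG = 10:-9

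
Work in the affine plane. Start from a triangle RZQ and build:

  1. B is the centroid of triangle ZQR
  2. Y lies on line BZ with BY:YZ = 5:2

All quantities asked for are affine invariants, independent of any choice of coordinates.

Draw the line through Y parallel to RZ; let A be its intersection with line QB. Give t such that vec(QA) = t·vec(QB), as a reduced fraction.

t = 19/14

Choose coordinates R = (0, 0), Z = (1, 0), Q = (0, 1).
1. B is the centroid of triangle ZQR ⇒ B = (1/3, 1/3)
2. Y lies on line BZ with BY:YZ = 5:2 ⇒ Y = (17/21, 2/21)
through Y parallel to RZ: direction (1, 0); meets QB at A = (19/42, 2/21)
A = Q + t·(B−Q) with t = 19/14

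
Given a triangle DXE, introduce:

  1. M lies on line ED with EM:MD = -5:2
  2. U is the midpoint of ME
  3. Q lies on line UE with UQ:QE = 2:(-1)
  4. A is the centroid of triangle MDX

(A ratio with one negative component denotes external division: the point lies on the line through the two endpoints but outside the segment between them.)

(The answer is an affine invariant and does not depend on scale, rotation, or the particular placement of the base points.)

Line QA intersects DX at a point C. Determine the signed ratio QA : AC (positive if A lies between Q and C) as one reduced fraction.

QA:AC = -37/4

Work in coordinates with D = (0, 0), X = (1, 0), E = (0, 1).
1. M lies on line ED with EM:MD = -5:2 ⇒ M = (0, -2/3)
2. U is the midpoint of ME ⇒ U = (0, 1/6)
3. Q lies on line UE with UQ:QE = 2:(-1) ⇒ Q = (0, 11/6)
4. A is the centroid of triangle MDX ⇒ A = (1/3, -2/9)
line QA meets DX at C = (11/37, 0)
A = Q + t·(C−Q) with t = 37/33, so QA:AC = 37/33:-4/33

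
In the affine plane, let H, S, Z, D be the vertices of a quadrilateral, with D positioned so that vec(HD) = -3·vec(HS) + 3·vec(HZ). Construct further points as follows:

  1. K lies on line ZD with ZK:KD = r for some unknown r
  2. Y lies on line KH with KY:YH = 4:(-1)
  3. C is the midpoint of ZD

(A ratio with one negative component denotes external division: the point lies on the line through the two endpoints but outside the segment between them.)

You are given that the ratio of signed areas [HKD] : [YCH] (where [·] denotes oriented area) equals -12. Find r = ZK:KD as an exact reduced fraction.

r = 1/2

Choose coordinates H = (0, 0), S = (1, 0), Z = (0, 1), D = (-3, 3).
1. With ZK:KD = r, write λ = r/(r+1) so K = Z + λ·(D−Z); K is affine-linear in λ
2. Y lies on line KH with KY:YH = 4:(-1) ⇒ Y is an affine combination of earlier points and hence also affine-linear in λ
3. C is the midpoint of ZD ⇒ C = (-3/2, 2)
Every point depending on K is an affine combination of K and λ-independent points, so each such coordinate is linear in λ; the λ² term in each signed area is a multiple of (D−Z)×(D−Z) = 0, so 2·[HKD] and 2·[YCH] are each linear in λ. Evaluating at λ=0 and λ=1:
  2·[HKD] = -3·λ + 3,   2·[YCH] = λ − 1/2
So [HKD]:[YCH] = (-3·λ + 3) / (λ − 1/2). Setting this equal to -12:
  -3·λ + 3 = -12·(λ − 1/2)  ⇒  λ = 1/3
Then r = λ/(1−λ) = (1/3)/(2/3) = 1/2. Check: with r = 1/2, K = (-1, 5/3) and [HKD]:[YCH] = -12 as required.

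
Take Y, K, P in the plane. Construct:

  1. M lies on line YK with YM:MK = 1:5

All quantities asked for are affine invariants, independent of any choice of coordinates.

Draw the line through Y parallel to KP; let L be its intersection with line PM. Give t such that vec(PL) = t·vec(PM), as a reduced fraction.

Set Y = (0, 0), K = (1, 0), P = (0, 1); any affine frame gives the same invariant.
1. M lies on line YK with YM:MK = 1:5 ⇒ M = (1/6, 0)
through Y parallel to KP: direction (-1, 1); meets PM at L = (1/5, -1/5)
L = P + t·(M−P) with t = 6/5

t = 6/5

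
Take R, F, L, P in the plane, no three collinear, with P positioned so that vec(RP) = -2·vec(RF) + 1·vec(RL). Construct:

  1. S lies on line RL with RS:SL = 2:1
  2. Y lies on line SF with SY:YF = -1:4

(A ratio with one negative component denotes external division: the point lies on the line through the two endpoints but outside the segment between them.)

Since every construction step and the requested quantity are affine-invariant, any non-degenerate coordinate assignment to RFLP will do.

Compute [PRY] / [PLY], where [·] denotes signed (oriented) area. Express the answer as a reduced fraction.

Set R = (0, 0), F = (1, 0), L = (0, 1), P = (-2, 1); any affine frame gives the same invariant.
1. S lies on line RL with RS:SL = 2:1 ⇒ S = (0, 2/3)
2. Y lies on line SF with SY:YF = -1:4 ⇒ Y = (-1/3, 8/9)
2·[PRY] = 13/9, 2·[PLY] = -2/9
[PRY]:[PLY] = 13/9:-2/9 = -13/2

[PRY]:[PLY] = -13/2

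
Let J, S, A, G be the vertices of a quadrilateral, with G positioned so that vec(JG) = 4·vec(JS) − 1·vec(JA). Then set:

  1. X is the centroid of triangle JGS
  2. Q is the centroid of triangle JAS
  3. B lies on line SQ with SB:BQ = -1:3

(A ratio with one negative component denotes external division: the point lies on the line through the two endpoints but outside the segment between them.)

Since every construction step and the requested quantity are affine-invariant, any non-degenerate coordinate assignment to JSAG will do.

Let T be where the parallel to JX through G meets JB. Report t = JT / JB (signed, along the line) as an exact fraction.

Work in coordinates with J = (0, 0), S = (1, 0), A = (0, 1), G = (4, -1).
1. X is the centroid of triangle JGS ⇒ X = (5/3, -1/3)
2. Q is the centroid of triangle JAS ⇒ Q = (1/3, 1/3)
3. B lies on line SQ with SB:BQ = -1:3 ⇒ B = (4/3, -1/6)
through G parallel to JX: direction (5/3, -1/3); meets JB at T = (-8/3, 1/3)
T = J + t·(B−J) with t = -2

t = -2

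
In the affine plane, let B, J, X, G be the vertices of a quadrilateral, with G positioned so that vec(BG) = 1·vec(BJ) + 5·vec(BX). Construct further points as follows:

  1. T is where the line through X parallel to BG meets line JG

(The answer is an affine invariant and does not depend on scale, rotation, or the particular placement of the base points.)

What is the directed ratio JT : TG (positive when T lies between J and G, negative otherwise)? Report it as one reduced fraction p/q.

Assign B = (0, 0), J = (1, 0), X = (0, 1), G = (1, 5) — the answer is frame-independent, so this choice is without loss of generality.
1. T is where the line through X parallel to BG meets line JG ⇒ T = (1, 6)
T = J + t·(G−J) with t = 6/5, so JT:TG = t:(1−t) = 6/5:-1/5

JT:TG = -6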